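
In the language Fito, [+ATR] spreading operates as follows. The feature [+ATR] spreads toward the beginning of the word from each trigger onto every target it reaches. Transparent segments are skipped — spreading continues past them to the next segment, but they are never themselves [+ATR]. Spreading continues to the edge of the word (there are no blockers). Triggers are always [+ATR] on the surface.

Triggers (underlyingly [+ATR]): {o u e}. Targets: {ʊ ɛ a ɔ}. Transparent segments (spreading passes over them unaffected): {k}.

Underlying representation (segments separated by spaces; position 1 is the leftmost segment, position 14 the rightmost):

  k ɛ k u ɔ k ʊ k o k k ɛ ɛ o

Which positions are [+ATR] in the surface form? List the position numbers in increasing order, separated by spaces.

From /u/ at 4 leftward: 3 /k/ transparent; 2 /ɛ/ → [+ATR]; 1 /k/ transparent; word edge.
From /o/ at 9 leftward: 8 /k/ transparent; 7 /ʊ/ → [+ATR]; 6 /k/ transparent; 5 /ɔ/ → [+ATR]; 4 /u/ is itself a trigger — this domain ends here.
From /o/ at 14 leftward: 13 /ɛ/ → [+ATR]; 12 /ɛ/ → [+ATR]; 11 /k/ transparent; 10 /k/ transparent; 9 /o/ is itself a trigger — this domain ends here.

2 4 5 7 9 12 13 14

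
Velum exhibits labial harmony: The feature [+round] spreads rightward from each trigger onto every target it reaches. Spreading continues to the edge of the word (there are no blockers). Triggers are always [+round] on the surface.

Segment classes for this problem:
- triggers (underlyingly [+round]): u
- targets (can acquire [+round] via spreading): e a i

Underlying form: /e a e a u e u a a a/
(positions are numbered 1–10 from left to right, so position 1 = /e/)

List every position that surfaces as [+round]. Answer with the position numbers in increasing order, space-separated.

From /u/ at 5 rightward: 6 /e/ → [+round]; 7 /u/ is itself a trigger — this domain ends here.
From /u/ at 7 rightward: 8 /a/ → [+round]; 9 /a/ → [+round]; 10 /a/ → [+round]; word edge.
Targets with no active source: positions 1 2 3 4 stay [-round].

5 6 7 8 9 10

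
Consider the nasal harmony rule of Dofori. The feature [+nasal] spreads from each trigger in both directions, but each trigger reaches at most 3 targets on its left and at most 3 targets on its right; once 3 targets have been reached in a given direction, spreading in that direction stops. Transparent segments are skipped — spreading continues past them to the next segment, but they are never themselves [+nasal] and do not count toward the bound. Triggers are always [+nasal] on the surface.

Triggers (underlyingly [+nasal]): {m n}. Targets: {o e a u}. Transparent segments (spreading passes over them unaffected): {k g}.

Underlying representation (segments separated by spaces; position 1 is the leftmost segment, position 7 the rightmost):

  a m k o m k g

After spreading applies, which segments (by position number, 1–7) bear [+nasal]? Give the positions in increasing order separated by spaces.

1 2 4 5

From /m/ at 2 rightward: 3 /k/ transparent; 4 /o/ → [+nasal]; 5 /m/ is itself a trigger — this domain ends here.
From /m/ at 2 leftward: 1 /a/ → [+nasal]; word edge.
From /m/ at 5 rightward: 6 /k/ transparent; 7 /g/ transparent; word edge.
From /m/ at 5 leftward: 4 /o/ → [+nasal]; 3 /k/ transparent; 2 /m/ is itself a trigger — this domain ends here.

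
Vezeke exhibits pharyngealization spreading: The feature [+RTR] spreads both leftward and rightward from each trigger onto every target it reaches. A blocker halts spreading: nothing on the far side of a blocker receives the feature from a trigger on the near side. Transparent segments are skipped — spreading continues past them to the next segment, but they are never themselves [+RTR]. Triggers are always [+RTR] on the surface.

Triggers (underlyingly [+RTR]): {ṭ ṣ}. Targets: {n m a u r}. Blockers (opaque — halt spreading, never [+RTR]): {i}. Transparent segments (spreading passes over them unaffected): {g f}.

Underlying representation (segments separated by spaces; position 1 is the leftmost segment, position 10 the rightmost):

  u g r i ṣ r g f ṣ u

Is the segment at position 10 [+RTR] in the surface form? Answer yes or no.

yes

From /ṣ/ at 5 rightward: 6 /r/ → [+RTR]; 7 /g/ transparent; 8 /f/ transparent; 9 /ṣ/ is itself a trigger — this domain ends here.
From /ṣ/ at 5 leftward: 4 /i/ blocks.
From /ṣ/ at 9 rightward: 10 /u/ → [+RTR]; word edge.
From /ṣ/ at 9 leftward: 8 /f/ transparent; 7 /g/ transparent; 6 /r/ → [+RTR]; 5 /ṣ/ is itself a trigger — this domain ends here.
Targets with no active source: positions 1 3 stay [-emphatic].
[+RTR] positions on the surface: 5 6 9 10.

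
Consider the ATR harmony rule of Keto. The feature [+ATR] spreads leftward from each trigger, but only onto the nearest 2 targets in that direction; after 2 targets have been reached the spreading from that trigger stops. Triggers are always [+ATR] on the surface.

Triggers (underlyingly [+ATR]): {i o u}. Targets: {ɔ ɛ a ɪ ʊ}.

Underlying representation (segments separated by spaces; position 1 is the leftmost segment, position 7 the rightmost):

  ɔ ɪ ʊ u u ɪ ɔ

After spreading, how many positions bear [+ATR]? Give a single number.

4

From /u/ at 4 leftward: 3 /ʊ/ → [+ATR]; 2 /ɪ/ → [+ATR]; bound reached.
From /u/ at 5 leftward: 4 /u/ is itself a trigger — this domain ends here.
Targets with no active source: positions 1 6 7 stay [-ATR].
[+ATR] positions on the surface: 2 3 4 5.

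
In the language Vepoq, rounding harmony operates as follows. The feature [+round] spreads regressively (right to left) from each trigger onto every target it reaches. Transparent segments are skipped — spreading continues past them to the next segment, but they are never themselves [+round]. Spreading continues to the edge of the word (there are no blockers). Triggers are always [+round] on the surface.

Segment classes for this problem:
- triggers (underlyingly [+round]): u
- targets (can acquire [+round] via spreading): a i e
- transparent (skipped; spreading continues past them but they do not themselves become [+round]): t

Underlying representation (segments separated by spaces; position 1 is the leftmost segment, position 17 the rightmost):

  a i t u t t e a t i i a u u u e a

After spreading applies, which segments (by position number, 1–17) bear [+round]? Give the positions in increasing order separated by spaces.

From /u/ at 4 leftward: 3 /t/ transparent; 2 /i/ → [+round]; 1 /a/ → [+round]; word edge.
From /u/ at 13 leftward: 12 /a/ → [+round]; 11 /i/ → [+round]; 10 /i/ → [+round]; 9 /t/ transparent; 8 /a/ → [+round]; 7 /e/ → [+round]; 6 /t/ transparent; 5 /t/ transparent; 4 /u/ is itself a trigger — this domain ends here.
From /u/ at 14 leftward: 13 /u/ is itself a trigger — this domain ends here.
From /u/ at 15 leftward: 14 /u/ is itself a trigger — this domain ends here.
Targets with no active source: positions 16 17 stay [-round].

1 2 4 7 8 10 11 12 13 14 15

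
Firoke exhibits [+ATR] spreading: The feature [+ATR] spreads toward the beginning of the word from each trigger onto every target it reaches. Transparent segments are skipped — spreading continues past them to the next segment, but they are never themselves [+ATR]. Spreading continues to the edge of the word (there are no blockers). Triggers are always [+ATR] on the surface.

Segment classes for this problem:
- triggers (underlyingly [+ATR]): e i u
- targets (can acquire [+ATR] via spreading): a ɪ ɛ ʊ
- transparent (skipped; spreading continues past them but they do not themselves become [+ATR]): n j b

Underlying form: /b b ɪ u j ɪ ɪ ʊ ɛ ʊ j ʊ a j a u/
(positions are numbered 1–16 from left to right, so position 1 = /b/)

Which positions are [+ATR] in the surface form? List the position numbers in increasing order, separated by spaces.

From /u/ at 4 leftward: 3 /ɪ/ → [+ATR]; 2 /b/ transparent; 1 /b/ transparent; word edge.
From /u/ at 16 leftward: 15 /a/ → [+ATR]; 14 /j/ transparent; 13 /a/ → [+ATR]; 12 /ʊ/ → [+ATR]; 11 /j/ transparent; 10 /ʊ/ → [+ATR]; 9 /ɛ/ → [+ATR]; 8 /ʊ/ → [+ATR]; 7 /ɪ/ → [+ATR]; 6 /ɪ/ → [+ATR]; 5 /j/ transparent; 4 /u/ is itself a trigger — this domain ends here.

3 4 6 7 8 9 10 12 13 15 16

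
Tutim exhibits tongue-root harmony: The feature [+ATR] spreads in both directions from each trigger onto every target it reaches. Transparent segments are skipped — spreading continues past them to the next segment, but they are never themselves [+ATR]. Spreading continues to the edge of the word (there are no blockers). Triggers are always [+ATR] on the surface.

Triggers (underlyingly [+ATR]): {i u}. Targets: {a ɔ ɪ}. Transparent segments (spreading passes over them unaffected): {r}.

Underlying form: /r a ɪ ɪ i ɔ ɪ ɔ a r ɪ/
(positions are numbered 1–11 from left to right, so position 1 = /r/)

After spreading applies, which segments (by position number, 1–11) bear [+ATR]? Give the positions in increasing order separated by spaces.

2 3 4 5 6 7 8 9 11

From /i/ at 5 rightward: 6 /ɔ/ → [+ATR]; 7 /ɪ/ → [+ATR]; 8 /ɔ/ → [+ATR]; 9 /a/ → [+ATR]; 10 /r/ transparent; 11 /ɪ/ → [+ATR]; word edge.
From /i/ at 5 leftward: 4 /ɪ/ → [+ATR]; 3 /ɪ/ → [+ATR]; 2 /a/ → [+ATR]; 1 /r/ transparent; word edge.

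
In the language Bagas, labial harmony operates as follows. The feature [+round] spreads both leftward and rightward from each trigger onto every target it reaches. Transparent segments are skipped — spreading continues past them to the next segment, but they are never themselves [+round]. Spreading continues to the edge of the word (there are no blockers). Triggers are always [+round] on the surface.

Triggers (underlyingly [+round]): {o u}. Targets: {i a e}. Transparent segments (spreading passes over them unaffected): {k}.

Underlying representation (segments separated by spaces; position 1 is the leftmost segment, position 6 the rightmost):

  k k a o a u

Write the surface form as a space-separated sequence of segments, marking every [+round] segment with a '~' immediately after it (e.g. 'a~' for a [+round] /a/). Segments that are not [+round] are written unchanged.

From /o/ at 4 rightward: 5 /a/ → [+round]; 6 /u/ is itself a trigger — this domain ends here.
From /o/ at 4 leftward: 3 /a/ → [+round]; 2 /k/ transparent; 1 /k/ transparent; word edge.
From /u/ at 6 rightward: word edge.
From /u/ at 6 leftward: 5 /a/ → [+round]; 4 /o/ is itself a trigger — this domain ends here.
[+round] positions on the surface: 3 4 5 6.

k k a~ o~ a~ u~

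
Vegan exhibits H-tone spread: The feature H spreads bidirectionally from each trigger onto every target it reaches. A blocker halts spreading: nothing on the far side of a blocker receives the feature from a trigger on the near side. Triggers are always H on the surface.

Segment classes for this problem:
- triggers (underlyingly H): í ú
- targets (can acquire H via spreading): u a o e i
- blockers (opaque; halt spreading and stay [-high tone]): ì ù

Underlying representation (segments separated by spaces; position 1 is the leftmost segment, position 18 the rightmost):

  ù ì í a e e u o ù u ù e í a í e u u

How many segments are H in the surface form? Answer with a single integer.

13

From /í/ at 3 rightward: 4 /a/ → H; 5 /e/ → H; 6 /e/ → H; 7 /u/ → H; 8 /o/ → H; 9 /ù/ blocks.
From /í/ at 3 leftward: 2 /ì/ blocks.
From /í/ at 13 rightward: 14 /a/ → H; 15 /í/ is itself a trigger — this domain ends here.
From /í/ at 13 leftward: 12 /e/ → H; 11 /ù/ blocks.
From /í/ at 15 rightward: 16 /e/ → H; 17 /u/ → H; 18 /u/ → H; word edge.
From /í/ at 15 leftward: 14 /a/ → H; 13 /í/ is itself a trigger — this domain ends here.
Target with no active source: position 10 stays [-high tone].
H positions on the surface: 3 4 5 6 7 8 12 13 14 15 16 17 18.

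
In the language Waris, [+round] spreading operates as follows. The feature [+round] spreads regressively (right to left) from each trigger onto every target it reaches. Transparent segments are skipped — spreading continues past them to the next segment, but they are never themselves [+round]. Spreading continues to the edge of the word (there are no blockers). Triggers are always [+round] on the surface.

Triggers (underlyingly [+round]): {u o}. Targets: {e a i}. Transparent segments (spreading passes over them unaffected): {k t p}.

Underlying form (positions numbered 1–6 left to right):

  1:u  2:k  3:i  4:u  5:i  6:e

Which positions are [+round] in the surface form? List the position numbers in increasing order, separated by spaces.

1 3 4

From /u/ at 1 leftward: word edge.
From /u/ at 4 leftward: 3 /i/ → [+round]; 2 /k/ transparent; 1 /u/ is itself a trigger — this domain ends here.
Targets with no active source: positions 5 6 stay [-round].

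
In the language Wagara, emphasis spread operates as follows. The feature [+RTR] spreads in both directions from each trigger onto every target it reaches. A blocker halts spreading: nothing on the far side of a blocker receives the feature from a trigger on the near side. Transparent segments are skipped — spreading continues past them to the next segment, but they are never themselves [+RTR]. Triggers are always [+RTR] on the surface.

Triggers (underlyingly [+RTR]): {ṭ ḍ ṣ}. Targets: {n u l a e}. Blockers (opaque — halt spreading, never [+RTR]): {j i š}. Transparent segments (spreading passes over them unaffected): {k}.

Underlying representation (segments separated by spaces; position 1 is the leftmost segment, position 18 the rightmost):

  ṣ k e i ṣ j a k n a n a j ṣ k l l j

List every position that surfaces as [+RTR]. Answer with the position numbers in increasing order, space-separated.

From /ṣ/ at 1 rightward: 2 /k/ transparent; 3 /e/ → [+RTR]; 4 /i/ blocks.
From /ṣ/ at 1 leftward: word edge.
From /ṣ/ at 5 rightward: 6 /j/ blocks.
From /ṣ/ at 5 leftward: 4 /i/ blocks.
From /ṣ/ at 14 rightward: 15 /k/ transparent; 16 /l/ → [+RTR]; 17 /l/ → [+RTR]; 18 /j/ blocks.
From /ṣ/ at 14 leftward: 13 /j/ blocks.
Targets with no active source: positions 7 9 10 11 12 stay [-emphatic].

1 3 5 14 16 17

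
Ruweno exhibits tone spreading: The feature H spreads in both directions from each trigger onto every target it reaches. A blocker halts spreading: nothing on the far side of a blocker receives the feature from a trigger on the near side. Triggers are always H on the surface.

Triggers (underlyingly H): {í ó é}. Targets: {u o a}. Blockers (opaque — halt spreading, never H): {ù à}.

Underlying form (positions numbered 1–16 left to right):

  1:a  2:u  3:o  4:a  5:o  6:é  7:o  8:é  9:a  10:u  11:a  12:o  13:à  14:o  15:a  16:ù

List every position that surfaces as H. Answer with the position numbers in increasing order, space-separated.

1 2 3 4 5 6 7 8 9 10 11 12

From /é/ at 6 rightward: 7 /o/ → H; 8 /é/ is itself a trigger — this domain ends here.
From /é/ at 6 leftward: 5 /o/ → H; 4 /a/ → H; 3 /o/ → H; 2 /u/ → H; 1 /a/ → H; word edge.
From /é/ at 8 rightward: 9 /a/ → H; 10 /u/ → H; 11 /a/ → H; 12 /o/ → H; 13 /à/ blocks.
From /é/ at 8 leftward: 7 /o/ → H; 6 /é/ is itself a trigger — this domain ends here.
Targets with no active source: positions 14 15 stay [-high tone].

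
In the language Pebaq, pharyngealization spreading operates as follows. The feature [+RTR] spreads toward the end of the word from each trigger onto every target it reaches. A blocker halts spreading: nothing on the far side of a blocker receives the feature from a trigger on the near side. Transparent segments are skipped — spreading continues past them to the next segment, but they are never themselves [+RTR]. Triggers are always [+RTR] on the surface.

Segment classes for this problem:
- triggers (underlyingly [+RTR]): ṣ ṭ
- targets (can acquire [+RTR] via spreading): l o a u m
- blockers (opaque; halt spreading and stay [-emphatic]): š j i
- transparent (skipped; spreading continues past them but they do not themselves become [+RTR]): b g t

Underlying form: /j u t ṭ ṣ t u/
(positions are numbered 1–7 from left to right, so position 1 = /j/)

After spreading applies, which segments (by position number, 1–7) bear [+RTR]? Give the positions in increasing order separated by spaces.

4 5 7

From /ṭ/ at 4 rightward: 5 /ṣ/ is itself a trigger — this domain ends here.
From /ṣ/ at 5 rightward: 6 /t/ transparent; 7 /u/ → [+RTR]; word edge.
Target with no active source: position 2 stays [-emphatic].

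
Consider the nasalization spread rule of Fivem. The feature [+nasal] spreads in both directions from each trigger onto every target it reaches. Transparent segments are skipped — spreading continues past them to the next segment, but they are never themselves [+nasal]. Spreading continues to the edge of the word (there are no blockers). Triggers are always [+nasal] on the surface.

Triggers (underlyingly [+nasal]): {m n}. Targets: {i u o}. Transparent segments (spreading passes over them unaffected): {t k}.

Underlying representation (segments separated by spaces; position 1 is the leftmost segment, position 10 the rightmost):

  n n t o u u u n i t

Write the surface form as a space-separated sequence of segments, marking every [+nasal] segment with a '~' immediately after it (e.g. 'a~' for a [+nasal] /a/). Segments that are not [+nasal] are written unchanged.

From /n/ at 1 rightward: 2 /n/ is itself a trigger — this domain ends here.
From /n/ at 1 leftward: word edge.
From /n/ at 2 rightward: 3 /t/ transparent; 4 /o/ → [+nasal]; 5 /u/ → [+nasal]; 6 /u/ → [+nasal]; 7 /u/ → [+nasal]; 8 /n/ is itself a trigger — this domain ends here.
From /n/ at 2 leftward: 1 /n/ is itself a trigger — this domain ends here.
From /n/ at 8 rightward: 9 /i/ → [+nasal]; 10 /t/ transparent; word edge.
From /n/ at 8 leftward: 7 /u/ → [+nasal]; 6 /u/ → [+nasal]; 5 /u/ → [+nasal]; 4 /o/ → [+nasal]; 3 /t/ transparent; 2 /n/ is itself a trigger — this domain ends here.
[+nasal] positions on the surface: 1 2 4 5 6 7 8 9.

n~ n~ t o~ u~ u~ u~ n~ i~ t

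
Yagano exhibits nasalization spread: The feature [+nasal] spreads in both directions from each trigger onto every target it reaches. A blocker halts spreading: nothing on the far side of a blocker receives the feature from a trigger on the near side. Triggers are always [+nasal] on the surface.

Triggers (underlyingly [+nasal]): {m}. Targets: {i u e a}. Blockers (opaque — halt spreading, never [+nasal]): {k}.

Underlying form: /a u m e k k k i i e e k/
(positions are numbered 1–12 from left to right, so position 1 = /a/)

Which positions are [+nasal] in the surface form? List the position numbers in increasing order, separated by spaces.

1 2 3 4

From /m/ at 3 rightward: 4 /e/ → [+nasal]; 5 /k/ blocks.
From /m/ at 3 leftward: 2 /u/ → [+nasal]; 1 /a/ → [+nasal]; word edge.
Targets with no active source: positions 8 9 10 11 stay [-nasal].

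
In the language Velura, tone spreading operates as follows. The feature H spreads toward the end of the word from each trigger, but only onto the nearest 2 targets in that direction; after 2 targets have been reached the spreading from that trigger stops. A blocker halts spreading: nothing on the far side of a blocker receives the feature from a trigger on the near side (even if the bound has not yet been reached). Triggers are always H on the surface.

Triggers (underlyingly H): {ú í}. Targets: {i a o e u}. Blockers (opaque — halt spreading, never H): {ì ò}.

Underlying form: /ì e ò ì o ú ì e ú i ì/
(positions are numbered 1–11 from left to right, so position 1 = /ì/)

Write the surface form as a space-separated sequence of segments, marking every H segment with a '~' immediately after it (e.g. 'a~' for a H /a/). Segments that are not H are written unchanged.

From /ú/ at 6 rightward: 7 /ì/ blocks.
From /ú/ at 9 rightward: 10 /i/ → H; 11 /ì/ blocks.
Targets with no active source: positions 2 5 8 stay [-high tone].
H positions on the surface: 6 9 10.

ì e ò ì o ú~ ì e ú~ i~ ì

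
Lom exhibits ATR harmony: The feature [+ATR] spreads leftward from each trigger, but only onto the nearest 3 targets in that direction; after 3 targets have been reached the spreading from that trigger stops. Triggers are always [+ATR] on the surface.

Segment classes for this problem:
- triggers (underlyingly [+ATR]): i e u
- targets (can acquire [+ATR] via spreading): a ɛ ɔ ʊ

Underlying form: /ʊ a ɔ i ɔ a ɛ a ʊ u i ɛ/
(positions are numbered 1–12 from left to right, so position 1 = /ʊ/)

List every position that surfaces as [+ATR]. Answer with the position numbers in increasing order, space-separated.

1 2 3 4 7 8 9 10 11

From /i/ at 4 leftward: 3 /ɔ/ → [+ATR]; 2 /a/ → [+ATR]; 1 /ʊ/ → [+ATR]; bound reached.
From /u/ at 10 leftward: 9 /ʊ/ → [+ATR]; 8 /a/ → [+ATR]; 7 /ɛ/ → [+ATR]; bound reached.
From /i/ at 11 leftward: 10 /u/ is itself a trigger — this domain ends here.
Targets with no active source: positions 5 6 12 stay [-ATR].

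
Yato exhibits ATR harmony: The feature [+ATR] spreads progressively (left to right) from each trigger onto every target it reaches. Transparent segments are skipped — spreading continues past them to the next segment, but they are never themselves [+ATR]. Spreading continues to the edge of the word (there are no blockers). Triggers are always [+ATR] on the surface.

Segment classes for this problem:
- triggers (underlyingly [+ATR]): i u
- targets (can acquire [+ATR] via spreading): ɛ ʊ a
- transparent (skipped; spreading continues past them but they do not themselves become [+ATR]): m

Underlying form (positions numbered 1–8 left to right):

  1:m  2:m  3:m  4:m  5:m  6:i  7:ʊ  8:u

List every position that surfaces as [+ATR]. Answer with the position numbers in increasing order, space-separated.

6 7 8

From /i/ at 6 rightward: 7 /ʊ/ → [+ATR]; 8 /u/ is itself a trigger — this domain ends here.
From /u/ at 8 rightward: word edge.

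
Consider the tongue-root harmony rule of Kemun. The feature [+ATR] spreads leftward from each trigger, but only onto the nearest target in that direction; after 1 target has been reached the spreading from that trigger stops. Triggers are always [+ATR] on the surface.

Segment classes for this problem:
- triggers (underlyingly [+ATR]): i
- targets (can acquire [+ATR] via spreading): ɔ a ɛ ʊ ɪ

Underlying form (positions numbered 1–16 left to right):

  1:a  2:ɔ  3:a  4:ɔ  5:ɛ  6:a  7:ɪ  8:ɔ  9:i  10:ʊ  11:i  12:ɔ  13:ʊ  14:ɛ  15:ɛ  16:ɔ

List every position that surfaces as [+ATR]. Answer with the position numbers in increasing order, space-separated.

From /i/ at 9 leftward: 8 /ɔ/ → [+ATR]; bound reached.
From /i/ at 11 leftward: 10 /ʊ/ → [+ATR]; bound reached.
Targets with no active source: positions 1 2 3 4 5 6 7 12 13 14 15 16 stay [-ATR].

8 9 10 11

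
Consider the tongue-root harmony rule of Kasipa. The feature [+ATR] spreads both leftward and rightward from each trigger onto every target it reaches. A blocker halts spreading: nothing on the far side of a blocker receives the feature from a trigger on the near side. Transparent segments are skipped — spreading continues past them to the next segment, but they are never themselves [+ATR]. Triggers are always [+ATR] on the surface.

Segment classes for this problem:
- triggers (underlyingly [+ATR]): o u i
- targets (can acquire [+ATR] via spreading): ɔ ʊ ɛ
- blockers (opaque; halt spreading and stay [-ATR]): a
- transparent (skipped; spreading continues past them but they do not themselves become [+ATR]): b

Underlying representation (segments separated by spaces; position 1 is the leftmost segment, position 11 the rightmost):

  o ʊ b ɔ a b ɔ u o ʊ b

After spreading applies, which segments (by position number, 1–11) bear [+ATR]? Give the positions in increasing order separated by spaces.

1 2 4 7 8 9 10

From /o/ at 1 rightward: 2 /ʊ/ → [+ATR]; 3 /b/ transparent; 4 /ɔ/ → [+ATR]; 5 /a/ blocks.
From /o/ at 1 leftward: word edge.
From /u/ at 8 rightward: 9 /o/ is itself a trigger — this domain ends here.
From /u/ at 8 leftward: 7 /ɔ/ → [+ATR]; 6 /b/ transparent; 5 /a/ blocks.
From /o/ at 9 rightward: 10 /ʊ/ → [+ATR]; 11 /b/ transparent; word edge.
From /o/ at 9 leftward: 8 /u/ is itself a trigger — this domain ends here.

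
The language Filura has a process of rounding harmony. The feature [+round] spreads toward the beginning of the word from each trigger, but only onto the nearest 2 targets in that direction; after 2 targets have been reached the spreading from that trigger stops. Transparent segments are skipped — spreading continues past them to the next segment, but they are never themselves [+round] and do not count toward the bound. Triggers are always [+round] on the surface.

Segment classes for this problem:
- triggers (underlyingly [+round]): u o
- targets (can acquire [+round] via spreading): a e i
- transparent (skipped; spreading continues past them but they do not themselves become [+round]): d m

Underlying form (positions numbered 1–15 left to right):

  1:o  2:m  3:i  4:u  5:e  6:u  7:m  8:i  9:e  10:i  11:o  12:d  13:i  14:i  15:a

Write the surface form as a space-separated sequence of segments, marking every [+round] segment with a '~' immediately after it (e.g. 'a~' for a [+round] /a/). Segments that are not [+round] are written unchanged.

o~ m i~ u~ e~ u~ m i e~ i~ o~ d i i a

From /o/ at 1 leftward: word edge.
From /u/ at 4 leftward: 3 /i/ → [+round]; 2 /m/ transparent; 1 /o/ is itself a trigger — this domain ends here.
From /u/ at 6 leftward: 5 /e/ → [+round]; 4 /u/ is itself a trigger — this domain ends here.
From /o/ at 11 leftward: 10 /i/ → [+round]; 9 /e/ → [+round]; bound reached.
Targets with no active source: positions 8 13 14 15 stay [-round].
[+round] positions on the surface: 1 3 4 5 6 9 10 11.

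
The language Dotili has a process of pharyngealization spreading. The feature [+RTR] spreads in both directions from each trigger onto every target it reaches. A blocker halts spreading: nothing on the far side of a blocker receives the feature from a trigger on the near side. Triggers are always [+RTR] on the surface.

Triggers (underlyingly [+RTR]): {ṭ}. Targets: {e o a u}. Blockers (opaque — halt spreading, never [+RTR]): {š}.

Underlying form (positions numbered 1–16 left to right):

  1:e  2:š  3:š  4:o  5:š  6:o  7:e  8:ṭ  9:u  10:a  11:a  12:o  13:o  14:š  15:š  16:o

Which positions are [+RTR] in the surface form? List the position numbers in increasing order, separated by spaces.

6 7 8 9 10 11 12 13

From /ṭ/ at 8 rightward: 9 /u/ → [+RTR]; 10 /a/ → [+RTR]; 11 /a/ → [+RTR]; 12 /o/ → [+RTR]; 13 /o/ → [+RTR]; 14 /š/ blocks.
From /ṭ/ at 8 leftward: 7 /e/ → [+RTR]; 6 /o/ → [+RTR]; 5 /š/ blocks.
Targets with no active source: positions 1 4 16 stay [-emphatic].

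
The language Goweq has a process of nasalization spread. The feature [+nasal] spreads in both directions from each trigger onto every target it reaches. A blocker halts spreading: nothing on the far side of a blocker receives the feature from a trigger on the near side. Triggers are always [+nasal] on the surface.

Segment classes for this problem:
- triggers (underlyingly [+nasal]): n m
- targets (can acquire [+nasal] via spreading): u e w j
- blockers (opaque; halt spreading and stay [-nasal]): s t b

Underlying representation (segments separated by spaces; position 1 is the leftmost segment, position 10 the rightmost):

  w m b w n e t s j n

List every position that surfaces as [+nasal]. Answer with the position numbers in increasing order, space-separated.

From /m/ at 2 rightward: 3 /b/ blocks.
From /m/ at 2 leftward: 1 /w/ → [+nasal]; word edge.
From /n/ at 5 rightward: 6 /e/ → [+nasal]; 7 /t/ blocks.
From /n/ at 5 leftward: 4 /w/ → [+nasal]; 3 /b/ blocks.
From /n/ at 10 rightward: word edge.
From /n/ at 10 leftward: 9 /j/ → [+nasal]; 8 /s/ blocks.

1 2 4 5 6 9 10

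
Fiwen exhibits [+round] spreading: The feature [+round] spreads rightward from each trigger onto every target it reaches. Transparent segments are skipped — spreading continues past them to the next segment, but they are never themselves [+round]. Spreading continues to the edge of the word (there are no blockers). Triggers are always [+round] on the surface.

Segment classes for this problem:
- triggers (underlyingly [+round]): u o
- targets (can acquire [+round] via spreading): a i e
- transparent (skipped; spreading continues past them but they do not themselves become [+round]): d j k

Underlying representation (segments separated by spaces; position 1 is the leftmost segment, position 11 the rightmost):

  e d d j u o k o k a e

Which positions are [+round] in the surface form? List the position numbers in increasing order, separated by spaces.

From /u/ at 5 rightward: 6 /o/ is itself a trigger — this domain ends here.
From /o/ at 6 rightward: 7 /k/ transparent; 8 /o/ is itself a trigger — this domain ends here.
From /o/ at 8 rightward: 9 /k/ transparent; 10 /a/ → [+round]; 11 /e/ → [+round]; word edge.
Target with no active source: position 1 stays [-round].

5 6 8 10 11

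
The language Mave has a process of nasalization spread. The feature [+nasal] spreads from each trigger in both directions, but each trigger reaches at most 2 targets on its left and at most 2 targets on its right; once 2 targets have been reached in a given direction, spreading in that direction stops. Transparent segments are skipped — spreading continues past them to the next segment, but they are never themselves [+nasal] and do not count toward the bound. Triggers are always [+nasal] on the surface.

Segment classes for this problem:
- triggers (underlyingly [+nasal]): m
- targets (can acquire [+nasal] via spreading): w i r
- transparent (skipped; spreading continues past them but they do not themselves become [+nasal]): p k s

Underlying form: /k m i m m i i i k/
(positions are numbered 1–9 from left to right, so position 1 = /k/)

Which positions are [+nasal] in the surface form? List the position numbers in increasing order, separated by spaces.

From /m/ at 2 rightward: 3 /i/ → [+nasal]; 4 /m/ is itself a trigger — this domain ends here.
From /m/ at 2 leftward: 1 /k/ transparent; word edge.
From /m/ at 4 rightward: 5 /m/ is itself a trigger — this domain ends here.
From /m/ at 4 leftward: 3 /i/ → [+nasal]; 2 /m/ is itself a trigger — this domain ends here.
From /m/ at 5 rightward: 6 /i/ → [+nasal]; 7 /i/ → [+nasal]; bound reached.
From /m/ at 5 leftward: 4 /m/ is itself a trigger — this domain ends here.
Target with no active source: position 8 stays [-nasal].

2 3 4 5 6 7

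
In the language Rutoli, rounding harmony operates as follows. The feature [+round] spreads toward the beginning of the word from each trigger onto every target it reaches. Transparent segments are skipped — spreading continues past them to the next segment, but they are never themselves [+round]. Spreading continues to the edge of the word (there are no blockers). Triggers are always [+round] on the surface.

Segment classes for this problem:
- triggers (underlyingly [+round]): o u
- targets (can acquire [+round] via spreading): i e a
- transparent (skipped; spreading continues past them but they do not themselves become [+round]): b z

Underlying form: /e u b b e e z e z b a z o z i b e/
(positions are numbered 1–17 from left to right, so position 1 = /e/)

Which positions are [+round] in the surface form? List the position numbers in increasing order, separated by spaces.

1 2 5 6 8 11 13

From /u/ at 2 leftward: 1 /e/ → [+round]; word edge.
From /o/ at 13 leftward: 12 /z/ transparent; 11 /a/ → [+round]; 10 /b/ transparent; 9 /z/ transparent; 8 /e/ → [+round]; 7 /z/ transparent; 6 /e/ → [+round]; 5 /e/ → [+round]; 4 /b/ transparent; 3 /b/ transparent; 2 /u/ is itself a trigger — this domain ends here.
Targets with no active source: positions 15 17 stay [-round].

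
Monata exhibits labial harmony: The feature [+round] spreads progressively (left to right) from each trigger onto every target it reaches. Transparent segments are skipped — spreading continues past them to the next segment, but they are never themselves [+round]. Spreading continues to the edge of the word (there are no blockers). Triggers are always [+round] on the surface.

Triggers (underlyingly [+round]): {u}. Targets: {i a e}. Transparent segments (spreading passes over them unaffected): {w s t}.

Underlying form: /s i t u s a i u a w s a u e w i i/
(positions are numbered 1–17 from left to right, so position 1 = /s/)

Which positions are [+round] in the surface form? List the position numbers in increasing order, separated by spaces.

4 6 7 8 9 12 13 14 16 17

From /u/ at 4 rightward: 5 /s/ transparent; 6 /a/ → [+round]; 7 /i/ → [+round]; 8 /u/ is itself a trigger — this domain ends here.
From /u/ at 8 rightward: 9 /a/ → [+round]; 10 /w/ transparent; 11 /s/ transparent; 12 /a/ → [+round]; 13 /u/ is itself a trigger — this domain ends here.
From /u/ at 13 rightward: 14 /e/ → [+round]; 15 /w/ transparent; 16 /i/ → [+round]; 17 /i/ → [+round]; word edge.
Target with no active source: position 2 stays [-round].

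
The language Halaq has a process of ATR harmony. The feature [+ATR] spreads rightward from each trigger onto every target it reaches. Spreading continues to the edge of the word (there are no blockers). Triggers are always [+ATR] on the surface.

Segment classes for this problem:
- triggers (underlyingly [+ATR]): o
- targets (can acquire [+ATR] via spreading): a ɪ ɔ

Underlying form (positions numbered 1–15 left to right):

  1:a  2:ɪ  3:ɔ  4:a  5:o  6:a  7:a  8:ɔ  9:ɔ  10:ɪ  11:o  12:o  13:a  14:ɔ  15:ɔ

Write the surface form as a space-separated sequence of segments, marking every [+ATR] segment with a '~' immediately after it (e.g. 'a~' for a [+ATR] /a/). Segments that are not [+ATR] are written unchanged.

From /o/ at 5 rightward: 6 /a/ → [+ATR]; 7 /a/ → [+ATR]; 8 /ɔ/ → [+ATR]; 9 /ɔ/ → [+ATR]; 10 /ɪ/ → [+ATR]; 11 /o/ is itself a trigger — this domain ends here.
From /o/ at 11 rightward: 12 /o/ is itself a trigger — this domain ends here.
From /o/ at 12 rightward: 13 /a/ → [+ATR]; 14 /ɔ/ → [+ATR]; 15 /ɔ/ → [+ATR]; word edge.
Targets with no active source: positions 1 2 3 4 stay [-ATR].
[+ATR] positions on the surface: 5 6 7 8 9 10 11 12 13 14 15.

a ɪ ɔ a o~ a~ a~ ɔ~ ɔ~ ɪ~ o~ o~ a~ ɔ~ ɔ~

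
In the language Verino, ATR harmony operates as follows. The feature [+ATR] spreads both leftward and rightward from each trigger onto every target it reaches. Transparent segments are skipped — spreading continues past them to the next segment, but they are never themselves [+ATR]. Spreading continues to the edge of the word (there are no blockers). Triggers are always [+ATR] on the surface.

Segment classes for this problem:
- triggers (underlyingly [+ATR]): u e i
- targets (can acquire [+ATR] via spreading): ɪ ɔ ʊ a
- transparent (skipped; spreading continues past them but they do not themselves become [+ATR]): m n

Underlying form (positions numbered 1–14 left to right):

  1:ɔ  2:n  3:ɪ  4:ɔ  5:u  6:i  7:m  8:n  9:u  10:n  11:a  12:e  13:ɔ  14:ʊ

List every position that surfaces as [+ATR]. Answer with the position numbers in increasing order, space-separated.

1 3 4 5 6 9 11 12 13 14

From /u/ at 5 rightward: 6 /i/ is itself a trigger — this domain ends here.
From /u/ at 5 leftward: 4 /ɔ/ → [+ATR]; 3 /ɪ/ → [+ATR]; 2 /n/ transparent; 1 /ɔ/ → [+ATR]; word edge.
From /i/ at 6 rightward: 7 /m/ transparent; 8 /n/ transparent; 9 /u/ is itself a trigger — this domain ends here.
From /i/ at 6 leftward: 5 /u/ is itself a trigger — this domain ends here.
From /u/ at 9 rightward: 10 /n/ transparent; 11 /a/ → [+ATR]; 12 /e/ is itself a trigger — this domain ends here.
From /u/ at 9 leftward: 8 /n/ transparent; 7 /m/ transparent; 6 /i/ is itself a trigger — this domain ends here.
From /e/ at 12 rightward: 13 /ɔ/ → [+ATR]; 14 /ʊ/ → [+ATR]; word edge.
From /e/ at 12 leftward: 11 /a/ → [+ATR]; 10 /n/ transparent; 9 /u/ is itself a trigger — this domain ends here.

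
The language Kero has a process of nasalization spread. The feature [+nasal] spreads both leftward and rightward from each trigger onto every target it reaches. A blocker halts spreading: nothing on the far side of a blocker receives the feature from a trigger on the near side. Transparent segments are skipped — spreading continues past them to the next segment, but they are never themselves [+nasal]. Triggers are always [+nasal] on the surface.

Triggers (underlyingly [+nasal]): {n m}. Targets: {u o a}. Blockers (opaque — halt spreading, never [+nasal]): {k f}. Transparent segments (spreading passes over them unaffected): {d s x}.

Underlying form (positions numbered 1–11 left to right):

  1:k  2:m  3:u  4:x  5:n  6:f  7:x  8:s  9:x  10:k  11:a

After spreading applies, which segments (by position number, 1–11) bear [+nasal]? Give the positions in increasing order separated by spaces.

From /m/ at 2 rightward: 3 /u/ → [+nasal]; 4 /x/ transparent; 5 /n/ is itself a trigger — this domain ends here.
From /m/ at 2 leftward: 1 /k/ blocks.
From /n/ at 5 rightward: 6 /f/ blocks.
From /n/ at 5 leftward: 4 /x/ transparent; 3 /u/ → [+nasal]; 2 /m/ is itself a trigger — this domain ends here.
Target with no active source: position 11 stays [-nasal].

2 3 5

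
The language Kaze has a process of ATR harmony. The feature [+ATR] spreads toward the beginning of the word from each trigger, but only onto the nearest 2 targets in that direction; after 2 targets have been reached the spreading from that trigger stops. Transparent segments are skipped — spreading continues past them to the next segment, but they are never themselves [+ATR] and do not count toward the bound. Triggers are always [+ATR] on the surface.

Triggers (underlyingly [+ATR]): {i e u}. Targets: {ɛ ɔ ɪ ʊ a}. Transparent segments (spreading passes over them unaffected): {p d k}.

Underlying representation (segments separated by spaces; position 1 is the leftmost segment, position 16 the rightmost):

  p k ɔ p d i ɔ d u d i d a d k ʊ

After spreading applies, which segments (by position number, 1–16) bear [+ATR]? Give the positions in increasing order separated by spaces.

From /i/ at 6 leftward: 5 /d/ transparent; 4 /p/ transparent; 3 /ɔ/ → [+ATR]; 2 /k/ transparent; 1 /p/ transparent; word edge.
From /u/ at 9 leftward: 8 /d/ transparent; 7 /ɔ/ → [+ATR]; 6 /i/ is itself a trigger — this domain ends here.
From /i/ at 11 leftward: 10 /d/ transparent; 9 /u/ is itself a trigger — this domain ends here.
Targets with no active source: positions 13 16 stay [-ATR].

3 6 7 9 11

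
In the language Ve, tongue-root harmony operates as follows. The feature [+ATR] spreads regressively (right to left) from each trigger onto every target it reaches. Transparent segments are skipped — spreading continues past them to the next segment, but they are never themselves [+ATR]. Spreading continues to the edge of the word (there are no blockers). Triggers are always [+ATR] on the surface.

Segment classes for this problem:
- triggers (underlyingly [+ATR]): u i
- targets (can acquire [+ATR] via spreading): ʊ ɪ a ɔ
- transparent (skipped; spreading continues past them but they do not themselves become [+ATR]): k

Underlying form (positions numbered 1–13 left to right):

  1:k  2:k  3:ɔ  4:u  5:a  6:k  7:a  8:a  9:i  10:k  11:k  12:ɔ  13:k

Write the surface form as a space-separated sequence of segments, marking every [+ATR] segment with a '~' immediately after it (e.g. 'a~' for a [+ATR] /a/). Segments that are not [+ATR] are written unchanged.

From /u/ at 4 leftward: 3 /ɔ/ → [+ATR]; 2 /k/ transparent; 1 /k/ transparent; word edge.
From /i/ at 9 leftward: 8 /a/ → [+ATR]; 7 /a/ → [+ATR]; 6 /k/ transparent; 5 /a/ → [+ATR]; 4 /u/ is itself a trigger — this domain ends here.
Target with no active source: position 12 stays [-ATR].
[+ATR] positions on the surface: 3 4 5 7 8 9.

k k ɔ~ u~ a~ k a~ a~ i~ k k ɔ k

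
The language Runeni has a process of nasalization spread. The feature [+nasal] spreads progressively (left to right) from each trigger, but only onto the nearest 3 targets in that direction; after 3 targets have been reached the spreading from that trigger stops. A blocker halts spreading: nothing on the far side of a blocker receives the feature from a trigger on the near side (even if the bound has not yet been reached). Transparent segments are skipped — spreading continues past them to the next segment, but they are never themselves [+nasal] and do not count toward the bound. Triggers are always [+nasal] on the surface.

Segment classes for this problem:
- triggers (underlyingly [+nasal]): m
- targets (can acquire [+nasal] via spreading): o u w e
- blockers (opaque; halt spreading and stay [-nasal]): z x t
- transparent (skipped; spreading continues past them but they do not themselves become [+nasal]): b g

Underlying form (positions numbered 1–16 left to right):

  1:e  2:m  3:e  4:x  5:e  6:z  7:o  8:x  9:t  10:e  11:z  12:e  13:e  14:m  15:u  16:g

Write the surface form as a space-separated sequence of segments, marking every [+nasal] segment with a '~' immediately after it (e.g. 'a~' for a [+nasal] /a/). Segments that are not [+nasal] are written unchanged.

e m~ e~ x e z o x t e z e e m~ u~ g

From /m/ at 2 rightward: 3 /e/ → [+nasal]; 4 /x/ blocks.
From /m/ at 14 rightward: 15 /u/ → [+nasal]; 16 /g/ transparent; word edge.
Targets with no active source: positions 1 5 7 10 12 13 stay [-nasal].
[+nasal] positions on the surface: 2 3 14 15.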